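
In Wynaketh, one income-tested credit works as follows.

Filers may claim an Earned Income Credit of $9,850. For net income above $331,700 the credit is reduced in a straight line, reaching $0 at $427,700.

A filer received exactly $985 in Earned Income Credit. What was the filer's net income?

$985 is 985/9,850 of the full $9,850, so 8,865/9,850 of the $96,000 range has been used: income = $331,700 + $96,000 × 8,865/9,850 = $418,100.

$418,100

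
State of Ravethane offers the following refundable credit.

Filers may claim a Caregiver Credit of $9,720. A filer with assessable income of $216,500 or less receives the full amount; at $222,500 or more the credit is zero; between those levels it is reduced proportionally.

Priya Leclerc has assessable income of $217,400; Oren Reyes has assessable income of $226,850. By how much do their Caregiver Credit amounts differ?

$8,262

Priya ($217,400): Caregiver Credit: $217,400 is $900 into a $6,000 phase-out range, leaving 5,100/6,000 of the credit: $9,720 × 5,100/6,000 = $8,262.
Oren ($226,850): Caregiver Credit: $226,850 is at or above $222,500, so the credit is $0.
Difference: |$8,262 − $0| = $8,262.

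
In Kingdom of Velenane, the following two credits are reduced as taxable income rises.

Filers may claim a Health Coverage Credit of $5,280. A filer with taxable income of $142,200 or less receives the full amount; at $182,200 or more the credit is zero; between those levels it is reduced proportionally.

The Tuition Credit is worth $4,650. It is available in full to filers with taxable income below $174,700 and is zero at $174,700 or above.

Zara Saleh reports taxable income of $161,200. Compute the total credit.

Health Coverage Credit: $161,200 is $19,000 into a $40,000 phase-out range, leaving 21,000/40,000 of the credit: $5,280 × 21,000/40,000 = $2,772.
Tuition Credit: $161,200 is below the $174,700 cutoff, so the full $4,650 applies.
Total: $2,772 + $4,650 = $7,422.

$7,422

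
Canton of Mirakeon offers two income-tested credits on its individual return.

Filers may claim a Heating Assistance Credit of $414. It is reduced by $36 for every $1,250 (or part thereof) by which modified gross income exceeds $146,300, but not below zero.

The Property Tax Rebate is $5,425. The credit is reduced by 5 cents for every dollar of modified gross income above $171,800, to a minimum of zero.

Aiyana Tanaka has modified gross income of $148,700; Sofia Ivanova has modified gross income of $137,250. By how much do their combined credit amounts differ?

$72

Aiyana ($148,700): Heating Assistance Credit: income exceeds $146,300 by $2,400, which is 2 full-or-partial $1,250 increments; reduction = 2 × $36 = $72, leaving $342. Property Tax Rebate: $148,700 is at or below the $171,800 threshold, so the full $5,425 applies. total $342 + $5,425 = $5,767
Sofia ($137,250): Heating Assistance Credit: $137,250 is at or below the $146,300 threshold, so the full $414 applies. Property Tax Rebate: $137,250 is at or below the $171,800 threshold, so the full $5,425 applies. total $414 + $5,425 = $5,839
Difference: |$5,767 − $5,839| = $72.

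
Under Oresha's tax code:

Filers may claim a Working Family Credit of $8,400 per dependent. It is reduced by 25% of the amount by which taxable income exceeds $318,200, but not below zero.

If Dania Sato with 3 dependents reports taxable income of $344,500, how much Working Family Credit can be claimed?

Working Family Credit: base = 3 × $8,400 = $25,200. 25% of the $26,300 excess over $318,200 is $6,575; credit = $25,200 − $6,575 = $18,625.

$18,625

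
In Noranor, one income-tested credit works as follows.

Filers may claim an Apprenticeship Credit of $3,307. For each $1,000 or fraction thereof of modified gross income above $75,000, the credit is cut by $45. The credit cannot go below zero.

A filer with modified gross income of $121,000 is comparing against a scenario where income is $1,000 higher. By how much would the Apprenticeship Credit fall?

At $121,000 — income exceeds $75,000 by $46,000, which is 46 full-or-partial $1,000 increments; reduction = 46 × $45 = $2,070, leaving $1,237.
At $122,000 — income exceeds $75,000 by $47,000, which is 47 full-or-partial $1,000 increments; reduction = 47 × $45 = $2,115, leaving $1,192.
Lost: $1,237 − $1,192 = $45.

$45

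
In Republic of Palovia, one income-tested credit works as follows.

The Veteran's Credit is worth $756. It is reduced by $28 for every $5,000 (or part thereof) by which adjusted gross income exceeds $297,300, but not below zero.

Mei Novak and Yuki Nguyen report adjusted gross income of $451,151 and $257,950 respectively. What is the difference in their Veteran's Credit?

Mei ($451,151): Veteran's Credit: income exceeds $297,300 by $153,851 → 31 increments × $28 = $868 ≥ base, so the credit is $0.
Yuki ($257,950): Veteran's Credit: $257,950 is at or below the $297,300 threshold, so the full $756 applies.
Difference: |$0 − $756| = $756.

$756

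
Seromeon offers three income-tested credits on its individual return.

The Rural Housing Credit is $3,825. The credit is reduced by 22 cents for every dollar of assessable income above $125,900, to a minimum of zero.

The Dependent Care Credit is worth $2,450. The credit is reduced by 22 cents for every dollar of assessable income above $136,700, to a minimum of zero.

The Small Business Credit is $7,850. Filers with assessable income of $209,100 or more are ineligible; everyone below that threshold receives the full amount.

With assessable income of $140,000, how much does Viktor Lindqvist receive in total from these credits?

$10,297

Rural Housing Credit: 22% of the $14,100 excess over $125,900 is $3,102; credit = $3,825 − $3,102 = $723.
Dependent Care Credit: 22% of the $3,300 excess over $136,700 is $726; credit = $2,450 − $726 = $1,724.
Small Business Credit: $140,000 is below the $209,100 cutoff, so the full $7,850 applies.
Total: $723 + $1,724 + $7,850 = $10,297.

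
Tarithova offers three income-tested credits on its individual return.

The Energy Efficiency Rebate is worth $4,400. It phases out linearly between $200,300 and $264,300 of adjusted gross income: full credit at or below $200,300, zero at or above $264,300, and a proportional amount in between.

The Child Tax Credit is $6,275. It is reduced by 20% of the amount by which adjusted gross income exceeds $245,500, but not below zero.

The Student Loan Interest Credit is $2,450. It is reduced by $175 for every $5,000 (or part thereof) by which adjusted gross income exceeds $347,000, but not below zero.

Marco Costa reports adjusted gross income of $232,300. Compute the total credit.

$10,925

Energy Efficiency Rebate: $232,300 is $32,000 into a $64,000 phase-out range, leaving 32,000/64,000 of the credit: $4,400 × 32,000/64,000 = $2,200.
Child Tax Credit: $232,300 is at or below the $245,500 threshold, so the full $6,275 applies.
Student Loan Interest Credit: $232,300 is at or below the $347,000 threshold, so the full $2,450 applies.
Total: $2,200 + $6,275 + $2,450 = $10,925.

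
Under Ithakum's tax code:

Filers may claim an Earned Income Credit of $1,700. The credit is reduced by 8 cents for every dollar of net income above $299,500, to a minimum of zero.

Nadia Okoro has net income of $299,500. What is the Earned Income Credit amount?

Earned Income Credit: $299,500 is at or below the $299,500 threshold, so the full $1,700 applies.

$1,700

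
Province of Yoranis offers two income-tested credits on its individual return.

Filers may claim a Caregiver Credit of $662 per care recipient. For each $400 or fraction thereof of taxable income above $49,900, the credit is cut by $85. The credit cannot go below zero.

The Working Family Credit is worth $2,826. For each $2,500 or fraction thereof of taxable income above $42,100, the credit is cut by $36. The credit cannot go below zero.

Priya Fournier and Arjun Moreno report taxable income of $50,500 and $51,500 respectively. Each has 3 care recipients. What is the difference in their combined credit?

$170

Priya ($50,500): Caregiver Credit: base = 3 × $662 = $1,986. income exceeds $49,900 by $600, which is 2 full-or-partial $400 increments; reduction = 2 × $85 = $170, leaving $1,816. Working Family Credit: income exceeds $42,100 by $8,400, which is 4 full-or-partial $2,500 increments; reduction = 4 × $36 = $144, leaving $2,682. total $1,816 + $2,682 = $4,498
Arjun ($51,500): Caregiver Credit: base = 3 × $662 = $1,986. income exceeds $49,900 by $1,600, which is 4 full-or-partial $400 increments; reduction = 4 × $85 = $340, leaving $1,646. Working Family Credit: income exceeds $42,100 by $9,400, which is 4 full-or-partial $2,500 increments; reduction = 4 × $36 = $144, leaving $2,682. total $1,646 + $2,682 = $4,328
Difference: |$4,498 − $4,328| = $170.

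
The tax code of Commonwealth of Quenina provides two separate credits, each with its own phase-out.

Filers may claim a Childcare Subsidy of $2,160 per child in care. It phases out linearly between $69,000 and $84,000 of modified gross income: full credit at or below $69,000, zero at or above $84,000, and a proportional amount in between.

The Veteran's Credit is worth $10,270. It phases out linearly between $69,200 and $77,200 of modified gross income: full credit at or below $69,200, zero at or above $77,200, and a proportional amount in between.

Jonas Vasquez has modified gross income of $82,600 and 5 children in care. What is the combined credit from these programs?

Childcare Subsidy: base = 5 × $2,160 = $10,800. $82,600 is $13,600 into a $15,000 phase-out range, leaving 1,400/15,000 of the credit: $10,800 × 1,400/15,000 = $1,008.
Veteran's Credit: $82,600 is at or above $77,200, so the credit is $0.
Total: $1,008 + $0 = $1,008.

$1,008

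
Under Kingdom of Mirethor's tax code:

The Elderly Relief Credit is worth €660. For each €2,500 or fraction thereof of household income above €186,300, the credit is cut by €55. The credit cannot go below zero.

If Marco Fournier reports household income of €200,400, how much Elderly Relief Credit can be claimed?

Elderly Relief Credit: income exceeds €186,300 by €14,100, which is 6 full-or-partial €2,500 increments; reduction = 6 × €55 = €330, leaving €330.

€330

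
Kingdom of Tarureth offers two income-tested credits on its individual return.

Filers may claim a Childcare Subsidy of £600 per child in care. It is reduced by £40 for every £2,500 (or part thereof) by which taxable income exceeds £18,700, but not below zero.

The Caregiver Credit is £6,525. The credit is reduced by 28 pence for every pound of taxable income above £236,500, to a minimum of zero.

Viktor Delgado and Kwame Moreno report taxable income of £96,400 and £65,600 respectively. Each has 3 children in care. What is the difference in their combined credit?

£520

Viktor (£96,400): Childcare Subsidy: base = 3 × £600 = £1,800. income exceeds £18,700 by £77,700, which is 32 full-or-partial £2,500 increments; reduction = 32 × £40 = £1,280, leaving £520. Caregiver Credit: £96,400 is at or below the £236,500 threshold, so the full £6,525 applies. total £520 + £6,525 = £7,045
Kwame (£65,600): Childcare Subsidy: base = 3 × £600 = £1,800. income exceeds £18,700 by £46,900, which is 19 full-or-partial £2,500 increments; reduction = 19 × £40 = £760, leaving £1,040. Caregiver Credit: £65,600 is at or below the £236,500 threshold, so the full £6,525 applies. total £1,040 + £6,525 = £7,565
Difference: |£7,045 − £7,565| = £520.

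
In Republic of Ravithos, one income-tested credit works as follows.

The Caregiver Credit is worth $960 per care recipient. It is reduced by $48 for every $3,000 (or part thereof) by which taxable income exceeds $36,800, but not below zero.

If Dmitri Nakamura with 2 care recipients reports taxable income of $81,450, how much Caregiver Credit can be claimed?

Caregiver Credit: base = 2 × $960 = $1,920. income exceeds $36,800 by $44,650, which is 15 full-or-partial $3,000 increments; reduction = 15 × $48 = $720, leaving $1,200.

$1,200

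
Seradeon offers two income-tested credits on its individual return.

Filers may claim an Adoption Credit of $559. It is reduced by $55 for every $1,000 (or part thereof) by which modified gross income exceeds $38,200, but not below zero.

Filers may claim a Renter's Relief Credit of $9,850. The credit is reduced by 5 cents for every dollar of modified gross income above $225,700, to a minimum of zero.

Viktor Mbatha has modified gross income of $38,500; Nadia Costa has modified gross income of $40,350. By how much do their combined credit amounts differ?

Viktor ($38,500): Adoption Credit: income exceeds $38,200 by $300, which is 1 full-or-partial $1,000 increment; reduction = 1 × $55 = $55, leaving $504. Renter's Relief Credit: $38,500 is at or below the $225,700 threshold, so the full $9,850 applies. total $504 + $9,850 = $10,354
Nadia ($40,350): Adoption Credit: income exceeds $38,200 by $2,150, which is 3 full-or-partial $1,000 increments; reduction = 3 × $55 = $165, leaving $394. Renter's Relief Credit: $40,350 is at or below the $225,700 threshold, so the full $9,850 applies. total $394 + $9,850 = $10,244
Difference: |$10,354 − $10,244| = $110.

$110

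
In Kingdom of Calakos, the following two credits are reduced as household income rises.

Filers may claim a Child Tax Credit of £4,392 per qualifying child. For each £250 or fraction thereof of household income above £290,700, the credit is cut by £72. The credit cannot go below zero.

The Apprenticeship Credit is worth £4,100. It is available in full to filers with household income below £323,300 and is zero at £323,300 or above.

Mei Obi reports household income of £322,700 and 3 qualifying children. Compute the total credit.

£8,060

Child Tax Credit: base = 3 × £4,392 = £13,176. income exceeds £290,700 by £32,000, which is 128 full-or-partial £250 increments; reduction = 128 × £72 = £9,216, leaving £3,960.
Apprenticeship Credit: £322,700 is below the £323,300 cutoff, so the full £4,100 applies.
Total: £3,960 + £4,100 = £8,060.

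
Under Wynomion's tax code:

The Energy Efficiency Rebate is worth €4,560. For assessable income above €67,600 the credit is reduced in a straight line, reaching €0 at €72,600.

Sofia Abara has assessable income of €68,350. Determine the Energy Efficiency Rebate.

€3,876

Energy Efficiency Rebate: €68,350 is €750 into a €5,000 phase-out range, leaving 4,250/5,000 of the credit: €4,560 × 4,250/5,000 = €3,876.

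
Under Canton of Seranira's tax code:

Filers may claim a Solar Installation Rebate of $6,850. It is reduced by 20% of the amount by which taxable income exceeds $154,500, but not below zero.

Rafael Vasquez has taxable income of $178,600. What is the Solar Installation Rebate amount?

$2,030

Solar Installation Rebate: 20% of the $24,100 excess over $154,500 is $4,820; credit = $6,850 − $4,820 = $2,030.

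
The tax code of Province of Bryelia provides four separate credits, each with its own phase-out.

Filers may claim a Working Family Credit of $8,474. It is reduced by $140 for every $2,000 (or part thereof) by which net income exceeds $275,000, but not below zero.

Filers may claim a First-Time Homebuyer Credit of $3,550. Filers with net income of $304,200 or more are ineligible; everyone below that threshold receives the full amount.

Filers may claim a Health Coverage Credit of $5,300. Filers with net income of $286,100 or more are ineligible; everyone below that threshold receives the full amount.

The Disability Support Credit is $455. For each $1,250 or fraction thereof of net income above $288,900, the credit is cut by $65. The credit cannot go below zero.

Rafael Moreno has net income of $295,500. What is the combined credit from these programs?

Working Family Credit: income exceeds $275,000 by $20,500, which is 11 full-or-partial $2,000 increments; reduction = 11 × $140 = $1,540, leaving $6,934.
First-Time Homebuyer Credit: $295,500 is below the $304,200 cutoff, so the full $3,550 applies.
Health Coverage Credit: $295,500 meets or exceeds the $286,100 cutoff, so the credit is $0.
Disability Support Credit: income exceeds $288,900 by $6,600, which is 6 full-or-partial $1,250 increments; reduction = 6 × $65 = $390, leaving $65.
Total: $6,934 + $3,550 + $0 + $65 = $10,549.

$10,549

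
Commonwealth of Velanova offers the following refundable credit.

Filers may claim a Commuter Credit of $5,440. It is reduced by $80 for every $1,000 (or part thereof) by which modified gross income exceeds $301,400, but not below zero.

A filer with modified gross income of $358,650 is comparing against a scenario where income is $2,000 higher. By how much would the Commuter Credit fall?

$160

At $358,650 — income exceeds $301,400 by $57,250, which is 58 full-or-partial $1,000 increments; reduction = 58 × $80 = $4,640, leaving $800.
At $360,650 — income exceeds $301,400 by $59,250, which is 60 full-or-partial $1,000 increments; reduction = 60 × $80 = $4,800, leaving $640.
Lost: $800 − $640 = $160.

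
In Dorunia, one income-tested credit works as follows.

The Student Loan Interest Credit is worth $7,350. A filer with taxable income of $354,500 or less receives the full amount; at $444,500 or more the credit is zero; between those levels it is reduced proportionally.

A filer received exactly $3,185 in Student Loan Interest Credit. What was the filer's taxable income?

$3,185 is 3,185/7,350 of the full $7,350, so 4,165/7,350 of the $90,000 range has been used: income = $354,500 + $90,000 × 4,165/7,350 = $405,500.

$405,500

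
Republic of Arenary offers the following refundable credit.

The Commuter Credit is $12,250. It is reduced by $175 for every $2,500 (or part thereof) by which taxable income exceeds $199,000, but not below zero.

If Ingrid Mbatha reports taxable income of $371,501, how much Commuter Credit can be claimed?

Commuter Credit: income exceeds $199,000 by $172,501 → 70 increments × $175 = $12,250 ≥ base, so the credit is $0.

$0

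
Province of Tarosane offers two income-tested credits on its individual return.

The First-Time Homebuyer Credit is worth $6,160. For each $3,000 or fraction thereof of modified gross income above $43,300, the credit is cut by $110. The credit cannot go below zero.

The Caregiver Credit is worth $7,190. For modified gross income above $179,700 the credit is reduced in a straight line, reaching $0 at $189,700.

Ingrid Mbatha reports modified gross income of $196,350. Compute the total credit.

$440

First-Time Homebuyer Credit: income exceeds $43,300 by $153,050, which is 52 full-or-partial $3,000 increments; reduction = 52 × $110 = $5,720, leaving $440.
Caregiver Credit: $196,350 is at or above $189,700, so the credit is $0.
Total: $440 + $0 = $440.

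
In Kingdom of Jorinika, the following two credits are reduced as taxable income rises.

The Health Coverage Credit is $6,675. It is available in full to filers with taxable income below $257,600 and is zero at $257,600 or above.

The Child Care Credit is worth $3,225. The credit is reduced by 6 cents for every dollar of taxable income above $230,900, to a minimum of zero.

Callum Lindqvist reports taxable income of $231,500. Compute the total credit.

$9,864

Health Coverage Credit: $231,500 is below the $257,600 cutoff, so the full $6,675 applies.
Child Care Credit: 6% of the $600 excess over $230,900 is $36; credit = $3,225 − $36 = $3,189.
Total: $6,675 + $3,189 = $9,864.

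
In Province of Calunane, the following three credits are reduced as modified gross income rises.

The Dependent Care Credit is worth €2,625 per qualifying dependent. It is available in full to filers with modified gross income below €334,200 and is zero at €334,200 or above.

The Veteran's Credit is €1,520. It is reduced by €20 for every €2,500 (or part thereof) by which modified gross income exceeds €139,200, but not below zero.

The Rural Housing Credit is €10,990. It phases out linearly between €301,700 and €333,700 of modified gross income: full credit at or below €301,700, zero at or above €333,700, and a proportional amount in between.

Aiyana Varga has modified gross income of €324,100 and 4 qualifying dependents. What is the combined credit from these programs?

Dependent Care Credit: base = 4 × €2,625 = €10,500. €324,100 is below the €334,200 cutoff, so the full €10,500 applies.
Veteran's Credit: income exceeds €139,200 by €184,900, which is 74 full-or-partial €2,500 increments; reduction = 74 × €20 = €1,480, leaving €40.
Rural Housing Credit: €324,100 is €22,400 into a €32,000 phase-out range, leaving 9,600/32,000 of the credit: €10,990 × 9,600/32,000 = €3,297.
Total: €10,500 + €40 + €3,297 = €13,837.

€13,837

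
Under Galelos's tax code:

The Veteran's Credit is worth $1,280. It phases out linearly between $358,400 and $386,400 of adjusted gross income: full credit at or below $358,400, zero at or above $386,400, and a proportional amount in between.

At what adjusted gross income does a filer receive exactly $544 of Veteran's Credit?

$374,500

$544 is 544/1,280 of the full $1,280, so 736/1,280 of the $28,000 range has been used: income = $358,400 + $28,000 × 736/1,280 = $374,500.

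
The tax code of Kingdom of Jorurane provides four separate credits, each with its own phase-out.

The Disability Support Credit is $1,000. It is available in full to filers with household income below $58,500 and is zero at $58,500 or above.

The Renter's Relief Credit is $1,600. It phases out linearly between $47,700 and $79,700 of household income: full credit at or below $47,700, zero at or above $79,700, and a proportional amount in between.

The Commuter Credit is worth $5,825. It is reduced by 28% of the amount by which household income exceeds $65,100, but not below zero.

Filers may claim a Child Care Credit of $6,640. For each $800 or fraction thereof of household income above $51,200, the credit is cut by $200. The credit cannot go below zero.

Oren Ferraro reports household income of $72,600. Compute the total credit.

$5,320

Disability Support Credit: $72,600 meets or exceeds the $58,500 cutoff, so the credit is $0.
Renter's Relief Credit: $72,600 is $24,900 into a $32,000 phase-out range, leaving 7,100/32,000 of the credit: $1,600 × 7,100/32,000 = $355.
Commuter Credit: 28% of the $7,500 excess over $65,100 is $2,100; credit = $5,825 − $2,100 = $3,725.
Child Care Credit: income exceeds $51,200 by $21,400, which is 27 full-or-partial $800 increments; reduction = 27 × $200 = $5,400, leaving $1,240.
Total: $0 + $355 + $3,725 + $1,240 = $5,320.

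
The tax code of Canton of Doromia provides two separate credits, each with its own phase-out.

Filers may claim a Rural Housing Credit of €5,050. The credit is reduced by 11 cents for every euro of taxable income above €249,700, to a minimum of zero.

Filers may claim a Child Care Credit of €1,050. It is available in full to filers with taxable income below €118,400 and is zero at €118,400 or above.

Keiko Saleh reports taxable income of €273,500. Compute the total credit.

Rural Housing Credit: 11% of the €23,800 excess over €249,700 is €2,618; credit = €5,050 − €2,618 = €2,432.
Child Care Credit: €273,500 meets or exceeds the €118,400 cutoff, so the credit is €0.
Total: €2,432 + €0 = €2,432.

€2,432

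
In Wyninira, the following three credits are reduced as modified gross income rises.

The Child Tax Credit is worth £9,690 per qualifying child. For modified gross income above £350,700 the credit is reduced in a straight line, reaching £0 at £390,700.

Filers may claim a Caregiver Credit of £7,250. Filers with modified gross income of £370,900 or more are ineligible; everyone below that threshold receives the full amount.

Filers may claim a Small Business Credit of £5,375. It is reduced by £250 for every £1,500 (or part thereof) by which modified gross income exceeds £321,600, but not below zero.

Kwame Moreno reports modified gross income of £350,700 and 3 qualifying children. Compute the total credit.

Child Tax Credit: base = 3 × £9,690 = £29,070. £350,700 is at or below the £350,700 threshold, so the full £29,070 applies.
Caregiver Credit: £350,700 is below the £370,900 cutoff, so the full £7,250 applies.
Small Business Credit: income exceeds £321,600 by £29,100, which is 20 full-or-partial £1,500 increments; reduction = 20 × £250 = £5,000, leaving £375.
Total: £29,070 + £7,250 + £375 = £36,695.

£36,695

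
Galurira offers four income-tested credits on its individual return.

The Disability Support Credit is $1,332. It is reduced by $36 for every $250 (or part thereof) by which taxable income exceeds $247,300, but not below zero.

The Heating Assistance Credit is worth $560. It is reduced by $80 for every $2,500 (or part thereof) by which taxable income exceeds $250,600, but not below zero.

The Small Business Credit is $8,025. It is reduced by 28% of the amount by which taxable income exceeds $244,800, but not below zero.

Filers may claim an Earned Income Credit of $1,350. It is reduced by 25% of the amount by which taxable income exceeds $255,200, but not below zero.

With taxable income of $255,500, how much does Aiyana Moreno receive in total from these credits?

$6,848

Disability Support Credit: income exceeds $247,300 by $8,200, which is 33 full-or-partial $250 increments; reduction = 33 × $36 = $1,188, leaving $144.
Heating Assistance Credit: income exceeds $250,600 by $4,900, which is 2 full-or-partial $2,500 increments; reduction = 2 × $80 = $160, leaving $400.
Small Business Credit: 28% of the $10,700 excess over $244,800 is $2,996; credit = $8,025 − $2,996 = $5,029.
Earned Income Credit: 25% of the $300 excess over $255,200 is $75; credit = $1,350 − $75 = $1,275.
Total: $144 + $400 + $5,029 + $1,275 = $6,848.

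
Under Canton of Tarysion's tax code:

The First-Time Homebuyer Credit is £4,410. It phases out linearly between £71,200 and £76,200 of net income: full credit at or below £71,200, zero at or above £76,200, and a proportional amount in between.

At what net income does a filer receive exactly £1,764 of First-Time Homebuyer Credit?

£74,200

£1,764 is 1,764/4,410 of the full £4,410, so 2,646/4,410 of the £5,000 range has been used: income = £71,200 + £5,000 × 2,646/4,410 = £74,200.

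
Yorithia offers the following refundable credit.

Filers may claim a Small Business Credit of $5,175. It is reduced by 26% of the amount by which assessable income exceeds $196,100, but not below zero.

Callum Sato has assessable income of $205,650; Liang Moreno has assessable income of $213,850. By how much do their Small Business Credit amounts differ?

$2,132

Callum ($205,650): Small Business Credit: 26% of the $9,550 excess over $196,100 is $2,483; credit = $5,175 − $2,483 = $2,692.
Liang ($213,850): Small Business Credit: 26% of the $17,750 excess over $196,100 is $4,615; credit = $5,175 − $4,615 = $560.
Difference: |$2,692 − $560| = $2,132.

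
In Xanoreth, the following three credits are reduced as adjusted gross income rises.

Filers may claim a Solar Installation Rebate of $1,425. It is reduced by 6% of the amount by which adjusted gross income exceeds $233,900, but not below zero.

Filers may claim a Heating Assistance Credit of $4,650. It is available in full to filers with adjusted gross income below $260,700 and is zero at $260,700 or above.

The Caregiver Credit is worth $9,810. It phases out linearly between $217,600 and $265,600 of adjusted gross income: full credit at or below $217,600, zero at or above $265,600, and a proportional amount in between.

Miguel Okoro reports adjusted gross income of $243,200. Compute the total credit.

$10,095

Solar Installation Rebate: 6% of the $9,300 excess over $233,900 is $558; credit = $1,425 − $558 = $867.
Heating Assistance Credit: $243,200 is below the $260,700 cutoff, so the full $4,650 applies.
Caregiver Credit: $243,200 is $25,600 into a $48,000 phase-out range, leaving 22,400/48,000 of the credit: $9,810 × 22,400/48,000 = $4,578.
Total: $867 + $4,650 + $4,578 = $10,095.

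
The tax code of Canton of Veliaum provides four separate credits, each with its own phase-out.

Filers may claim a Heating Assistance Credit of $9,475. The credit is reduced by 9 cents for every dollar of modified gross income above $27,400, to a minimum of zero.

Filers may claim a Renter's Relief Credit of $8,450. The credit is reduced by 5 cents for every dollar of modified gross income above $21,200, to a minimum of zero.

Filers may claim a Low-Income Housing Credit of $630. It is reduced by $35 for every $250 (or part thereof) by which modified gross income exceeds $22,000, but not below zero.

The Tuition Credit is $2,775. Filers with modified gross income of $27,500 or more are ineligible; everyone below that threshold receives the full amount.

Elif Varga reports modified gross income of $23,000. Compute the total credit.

Heating Assistance Credit: $23,000 is at or below the $27,400 threshold, so the full $9,475 applies.
Renter's Relief Credit: 5% of the $1,800 excess over $21,200 is $90; credit = $8,450 − $90 = $8,360.
Low-Income Housing Credit: income exceeds $22,000 by $1,000, which is 4 full-or-partial $250 increments; reduction = 4 × $35 = $140, leaving $490.
Tuition Credit: $23,000 is below the $27,500 cutoff, so the full $2,775 applies.
Total: $9,475 + $8,360 + $490 + $2,775 = $21,100.

$21,100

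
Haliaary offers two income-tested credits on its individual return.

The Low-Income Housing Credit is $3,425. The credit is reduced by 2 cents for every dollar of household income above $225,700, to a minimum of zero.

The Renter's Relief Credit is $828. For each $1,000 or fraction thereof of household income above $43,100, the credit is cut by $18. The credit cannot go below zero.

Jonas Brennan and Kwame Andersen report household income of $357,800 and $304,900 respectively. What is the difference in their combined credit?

$1,058

Jonas ($357,800): Low-Income Housing Credit: 2% of the $132,100 excess over $225,700 is $2,642; credit = $3,425 − $2,642 = $783. Renter's Relief Credit: income exceeds $43,100 by $314,700 → 315 increments × $18 = $5,670 ≥ base, so the credit is $0. total $783 + $0 = $783
Kwame ($304,900): Low-Income Housing Credit: 2% of the $79,200 excess over $225,700 is $1,584; credit = $3,425 − $1,584 = $1,841. Renter's Relief Credit: income exceeds $43,100 by $261,800 → 262 increments × $18 = $4,716 ≥ base, so the credit is $0. total $1,841 + $0 = $1,841
Difference: |$783 − $1,841| = $1,058.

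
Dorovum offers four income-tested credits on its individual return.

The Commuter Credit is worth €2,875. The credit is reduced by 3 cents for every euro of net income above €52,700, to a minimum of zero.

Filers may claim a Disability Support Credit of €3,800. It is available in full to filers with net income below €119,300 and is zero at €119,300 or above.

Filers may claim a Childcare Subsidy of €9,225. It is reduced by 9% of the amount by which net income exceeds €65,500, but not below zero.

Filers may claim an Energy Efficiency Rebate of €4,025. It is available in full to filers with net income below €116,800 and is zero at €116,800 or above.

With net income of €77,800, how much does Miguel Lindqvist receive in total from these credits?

Commuter Credit: 3% of the €25,100 excess over €52,700 is €753; credit = €2,875 − €753 = €2,122.
Disability Support Credit: €77,800 is below the €119,300 cutoff, so the full €3,800 applies.
Childcare Subsidy: 9% of the €12,300 excess over €65,500 is €1,107; credit = €9,225 − €1,107 = €8,118.
Energy Efficiency Rebate: €77,800 is below the €116,800 cutoff, so the full €4,025 applies.
Total: €2,122 + €3,800 + €8,118 + €4,025 = €18,065.

€18,065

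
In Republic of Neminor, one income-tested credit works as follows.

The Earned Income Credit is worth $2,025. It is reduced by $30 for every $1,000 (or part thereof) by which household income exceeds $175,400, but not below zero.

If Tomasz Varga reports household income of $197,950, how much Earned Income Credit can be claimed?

$1,335

Earned Income Credit: income exceeds $175,400 by $22,550, which is 23 full-or-partial $1,000 increments; reduction = 23 × $30 = $690, leaving $1,335.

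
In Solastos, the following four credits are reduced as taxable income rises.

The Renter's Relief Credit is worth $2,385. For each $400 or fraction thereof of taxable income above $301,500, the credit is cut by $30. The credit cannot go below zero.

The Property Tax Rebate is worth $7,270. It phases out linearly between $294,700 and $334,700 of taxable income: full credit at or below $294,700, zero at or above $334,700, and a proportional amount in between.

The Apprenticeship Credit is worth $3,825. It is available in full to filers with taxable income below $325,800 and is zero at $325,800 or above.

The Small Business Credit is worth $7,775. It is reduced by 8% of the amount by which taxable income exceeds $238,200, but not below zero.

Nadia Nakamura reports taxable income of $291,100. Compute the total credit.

$17,023

Renter's Relief Credit: $291,100 is at or below the $301,500 threshold, so the full $2,385 applies.
Property Tax Rebate: $291,100 is at or below the $294,700 threshold, so the full $7,270 applies.
Apprenticeship Credit: $291,100 is below the $325,800 cutoff, so the full $3,825 applies.
Small Business Credit: 8% of the $52,900 excess over $238,200 is $4,232; credit = $7,775 − $4,232 = $3,543.
Total: $2,385 + $7,270 + $3,825 + $3,543 = $17,023.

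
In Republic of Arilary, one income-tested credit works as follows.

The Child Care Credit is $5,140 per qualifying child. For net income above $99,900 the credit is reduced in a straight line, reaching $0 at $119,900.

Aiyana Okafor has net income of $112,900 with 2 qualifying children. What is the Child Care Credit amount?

$3,598

Child Care Credit: base = 2 × $5,140 = $10,280. $112,900 is $13,000 into a $20,000 phase-out range, leaving 7,000/20,000 of the credit: $10,280 × 7,000/20,000 = $3,598.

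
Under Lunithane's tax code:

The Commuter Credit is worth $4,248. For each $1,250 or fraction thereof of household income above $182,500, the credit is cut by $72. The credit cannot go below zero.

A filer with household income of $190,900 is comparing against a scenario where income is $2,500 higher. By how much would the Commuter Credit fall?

At $190,900 — income exceeds $182,500 by $8,400, which is 7 full-or-partial $1,250 increments; reduction = 7 × $72 = $504, leaving $3,744.
At $193,400 — income exceeds $182,500 by $10,900, which is 9 full-or-partial $1,250 increments; reduction = 9 × $72 = $648, leaving $3,600.
Lost: $3,744 − $3,600 = $144.

$144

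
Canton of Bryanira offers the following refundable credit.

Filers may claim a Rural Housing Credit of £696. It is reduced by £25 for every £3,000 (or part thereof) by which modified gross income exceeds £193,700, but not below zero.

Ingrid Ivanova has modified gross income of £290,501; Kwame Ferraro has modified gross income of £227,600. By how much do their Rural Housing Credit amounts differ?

£396

Ingrid (£290,501): Rural Housing Credit: income exceeds £193,700 by £96,801 → 33 increments × £25 = £825 ≥ base, so the credit is £0.
Kwame (£227,600): Rural Housing Credit: income exceeds £193,700 by £33,900, which is 12 full-or-partial £3,000 increments; reduction = 12 × £25 = £300, leaving £396.
Difference: |£0 − £396| = £396.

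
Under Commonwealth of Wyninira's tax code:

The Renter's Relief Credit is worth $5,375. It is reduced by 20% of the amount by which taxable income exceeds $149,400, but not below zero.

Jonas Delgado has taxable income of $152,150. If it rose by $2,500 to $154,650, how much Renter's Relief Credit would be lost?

At $152,150 — 20% of the $2,750 excess over $149,400 is $550; credit = $5,375 − $550 = $4,825.
At $154,650 — 20% of the $5,250 excess over $149,400 is $1,050; credit = $5,375 − $1,050 = $4,325.
Lost: $4,825 − $4,325 = $500.

$500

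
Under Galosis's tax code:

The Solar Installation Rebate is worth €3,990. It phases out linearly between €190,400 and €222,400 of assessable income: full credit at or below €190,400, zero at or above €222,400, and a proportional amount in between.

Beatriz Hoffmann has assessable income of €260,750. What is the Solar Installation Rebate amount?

Solar Installation Rebate: €260,750 is at or above €222,400, so the credit is €0.

€0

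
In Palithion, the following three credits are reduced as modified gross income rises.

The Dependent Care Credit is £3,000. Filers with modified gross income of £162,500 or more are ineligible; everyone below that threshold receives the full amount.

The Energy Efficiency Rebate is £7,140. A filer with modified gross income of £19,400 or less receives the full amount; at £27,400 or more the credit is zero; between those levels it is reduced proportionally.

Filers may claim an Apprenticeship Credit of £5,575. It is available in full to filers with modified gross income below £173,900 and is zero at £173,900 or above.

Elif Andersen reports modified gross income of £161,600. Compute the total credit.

£8,575

Dependent Care Credit: £161,600 is below the £162,500 cutoff, so the full £3,000 applies.
Energy Efficiency Rebate: £161,600 is at or above £27,400, so the credit is £0.
Apprenticeship Credit: £161,600 is below the £173,900 cutoff, so the full £5,575 applies.
Total: £3,000 + £0 + £5,575 = £8,575.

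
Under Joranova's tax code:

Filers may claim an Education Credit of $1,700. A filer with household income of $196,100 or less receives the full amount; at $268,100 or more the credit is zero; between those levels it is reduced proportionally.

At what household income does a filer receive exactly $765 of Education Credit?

$235,700

$765 is 765/1,700 of the full $1,700, so 935/1,700 of the $72,000 range has been used: income = $196,100 + $72,000 × 935/1,700 = $235,700.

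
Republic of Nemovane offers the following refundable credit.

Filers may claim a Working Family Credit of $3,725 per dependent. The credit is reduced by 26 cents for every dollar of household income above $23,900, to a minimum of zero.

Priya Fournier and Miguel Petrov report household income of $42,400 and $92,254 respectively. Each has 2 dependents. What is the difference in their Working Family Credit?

Priya ($42,400): Working Family Credit: base = 2 × $3,725 = $7,450. 26% of the $18,500 excess over $23,900 is $4,810; credit = $7,450 − $4,810 = $2,640.
Miguel ($92,254): Working Family Credit: base = 2 × $3,725 = $7,450. 26% of the $68,354 excess over $23,900 is $17,772.04 ≥ base, so the credit is $0.
Difference: |$2,640 − $0| = $2,640.

$2,640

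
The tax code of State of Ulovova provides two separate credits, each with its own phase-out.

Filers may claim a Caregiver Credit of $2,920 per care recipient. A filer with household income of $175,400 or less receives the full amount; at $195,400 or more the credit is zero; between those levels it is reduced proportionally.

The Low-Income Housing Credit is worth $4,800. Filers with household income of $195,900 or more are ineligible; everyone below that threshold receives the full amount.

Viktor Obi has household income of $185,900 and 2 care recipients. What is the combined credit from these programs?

$7,574

Caregiver Credit: base = 2 × $2,920 = $5,840. $185,900 is $10,500 into a $20,000 phase-out range, leaving 9,500/20,000 of the credit: $5,840 × 9,500/20,000 = $2,774.
Low-Income Housing Credit: $185,900 is below the $195,900 cutoff, so the full $4,800 applies.
Total: $2,774 + $4,800 = $7,574.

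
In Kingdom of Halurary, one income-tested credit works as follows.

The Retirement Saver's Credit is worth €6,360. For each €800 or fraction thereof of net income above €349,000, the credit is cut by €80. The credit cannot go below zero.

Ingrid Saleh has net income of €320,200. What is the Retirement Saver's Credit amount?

€6,360

Retirement Saver's Credit: €320,200 is at or below the €349,000 threshold, so the full €6,360 applies.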